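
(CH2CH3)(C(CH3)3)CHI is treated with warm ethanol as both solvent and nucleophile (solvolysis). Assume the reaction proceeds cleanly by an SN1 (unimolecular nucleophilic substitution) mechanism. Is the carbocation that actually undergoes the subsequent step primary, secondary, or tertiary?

tertiary

Step 1: The C–I bond breaks with both electrons going to the iodide; I⁻ leaves and a secondary carbocation remains.
Step 2: Carbocation rearrangement: a 1,2-methyl shift from the adjacent tert-butyl carbon converts the initially-formed secondary cation into the more stable tertiary cation.
The cation rearranges from secondary to tertiary via a 1,2-methyl shift from the adjacent tert-butyl carbon; the tertiary cation is what reacts next.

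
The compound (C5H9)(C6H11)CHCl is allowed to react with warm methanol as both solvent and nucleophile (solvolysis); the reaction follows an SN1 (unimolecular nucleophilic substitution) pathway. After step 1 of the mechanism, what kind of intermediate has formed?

secondary carbocation

Step 1: Ionisation: the C–Cl σ-bond cleaves heterolytically; both bonding electrons depart with Cl⁻, leaving a secondary carbocation at the α-carbon.
After step 1 the species present is a secondary carbocation.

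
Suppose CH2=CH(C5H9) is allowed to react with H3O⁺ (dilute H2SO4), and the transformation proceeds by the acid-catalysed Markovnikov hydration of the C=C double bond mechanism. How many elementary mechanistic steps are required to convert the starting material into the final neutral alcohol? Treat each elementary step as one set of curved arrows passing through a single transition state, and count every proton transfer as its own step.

Step 1: Electrophilic addition begins with the π(C=C) electrons forming a bond to the proton of H3O⁺. Following Markovnikov's rule, the resulting cation is secondary. H2O is released.
Step 2: A 1,2-hydride shift from the adjacent cyclopentyl carbon moves the positive charge from the secondary centre to an adjacent carbon, generating a more stable tertiary carbocation.
Step 3: A lone pair on the oxygen of H2O attacks the carbocation, forming a C–O bond and an oxonium ion (a protonated alcohol).
Step 4: Deprotonation of the oxonium ion by a water molecule delivers the neutral alcohol and regenerates the acid catalyst.
Total: 4 elementary steps.

4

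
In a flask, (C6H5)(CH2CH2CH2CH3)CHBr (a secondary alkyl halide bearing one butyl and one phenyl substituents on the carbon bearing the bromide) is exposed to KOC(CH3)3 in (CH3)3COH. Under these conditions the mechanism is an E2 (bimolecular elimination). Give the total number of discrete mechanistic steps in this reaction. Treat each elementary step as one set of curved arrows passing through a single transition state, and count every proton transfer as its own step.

Step 1: In one step, (CH3)3CO⁻ pulls off a β-proton, the C–Br bond cleaves, and a C=C double bond forms between the α- and β-carbons (E2, anti elimination).
Total: 1 elementary step.

1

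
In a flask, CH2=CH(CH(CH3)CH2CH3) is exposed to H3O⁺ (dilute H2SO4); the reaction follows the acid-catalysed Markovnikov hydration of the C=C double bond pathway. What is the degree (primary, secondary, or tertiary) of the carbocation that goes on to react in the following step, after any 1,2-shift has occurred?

tertiary

Step 1: Electrophilic addition begins with the π(C=C) electrons forming a bond to the proton of H3O⁺. Following Markovnikov's rule, the resulting cation is secondary. H2O is released.
Step 2: Carbocation rearrangement: a 1,2-hydride shift from the adjacent sec-butyl carbon converts the initially-formed secondary cation into the more stable tertiary cation.
The cation rearranges from secondary to tertiary via a 1,2-hydride shift from the adjacent sec-butyl carbon; the tertiary cation is what reacts next.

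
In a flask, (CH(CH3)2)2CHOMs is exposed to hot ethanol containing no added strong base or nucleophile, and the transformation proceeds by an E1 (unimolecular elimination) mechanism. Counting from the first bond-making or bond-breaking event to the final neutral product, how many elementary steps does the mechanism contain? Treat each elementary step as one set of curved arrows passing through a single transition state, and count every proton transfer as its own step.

Step 1: Rate-determining heterolysis of the C–O bond gives MsO⁻ and a secondary carbocation.
Step 2: A 1,2-hydride shift from the adjacent isopropyl carbon moves the positive charge from the secondary centre to an adjacent carbon, generating a more stable tertiary carbocation.
Step 3: A weak base (an ethanol molecule from the solvent) removes a proton from a carbon adjacent to the cationic centre; the electrons of that C–H bond become the new π(C=C) bond, giving the alkene.
Total: 3 elementary steps.

3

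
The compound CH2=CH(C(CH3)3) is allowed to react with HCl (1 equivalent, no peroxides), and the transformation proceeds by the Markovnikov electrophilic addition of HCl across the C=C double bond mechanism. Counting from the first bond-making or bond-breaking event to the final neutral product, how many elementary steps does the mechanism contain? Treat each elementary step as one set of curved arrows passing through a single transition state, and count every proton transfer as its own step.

Step 1: The π electrons of the C=C bond attack a proton of HCl; Markovnikov addition places the new C–H on the less-substituted alkene carbon, so the positive charge ends up on the more-substituted carbon — a secondary carbocation. The H–Cl bond breaks heterolytically, releasing Cl⁻.
Step 2: A methyl group with its bonding pair migrates from the adjacent tert-butyl carbon to the cationic centre — a 1,2-methyl shift — upgrading the secondary cation to a tertiary one.
Step 3: Cl⁻ captures the cation: a lone pair on Cl⁻ fills the empty p orbital, producing the alkyl halide product.
Total: 3 elementary steps.

3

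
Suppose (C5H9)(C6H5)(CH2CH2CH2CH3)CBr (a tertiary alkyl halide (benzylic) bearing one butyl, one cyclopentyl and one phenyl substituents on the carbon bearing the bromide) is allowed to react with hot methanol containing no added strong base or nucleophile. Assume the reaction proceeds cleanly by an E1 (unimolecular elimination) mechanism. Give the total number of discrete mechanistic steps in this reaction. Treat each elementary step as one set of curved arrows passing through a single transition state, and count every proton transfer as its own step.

2

Step 1: Rate-determining heterolysis of the C–Br bond gives Br⁻ and a tertiary carbocation.
(No 1,2-shift: no single shift to an adjacent carbon would give a more stable cation.)
Step 2: A weak base (a methanol molecule from the solvent) removes a proton from a carbon adjacent to the cationic centre; the electrons of that C–H bond become the new π(C=C) bond, giving the alkene.
Total: 2 elementary steps.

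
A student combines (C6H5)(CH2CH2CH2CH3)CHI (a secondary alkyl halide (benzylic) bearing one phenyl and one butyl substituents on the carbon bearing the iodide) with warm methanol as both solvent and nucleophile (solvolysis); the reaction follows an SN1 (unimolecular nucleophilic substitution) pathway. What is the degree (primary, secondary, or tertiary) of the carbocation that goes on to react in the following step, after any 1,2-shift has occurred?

Step 1: Rate-determining heterolysis of the C–I bond gives I⁻ and a secondary carbocation.
No single 1,2-shift to an adjacent carbon would give a more-substituted cation, so no rearrangement occurs.

secondary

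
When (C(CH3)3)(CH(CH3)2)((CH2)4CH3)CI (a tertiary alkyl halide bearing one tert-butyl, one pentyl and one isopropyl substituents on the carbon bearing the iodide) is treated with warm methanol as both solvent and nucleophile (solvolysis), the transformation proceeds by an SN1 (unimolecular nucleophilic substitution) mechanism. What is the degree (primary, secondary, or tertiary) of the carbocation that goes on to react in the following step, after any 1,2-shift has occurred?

tertiary

Step 1: Unassisted departure of I⁻ (taking the C–I bonding pair) generates a tertiary carbocation.
No single 1,2-shift to an adjacent carbon would give a more-substituted cation, so no rearrangement occurs.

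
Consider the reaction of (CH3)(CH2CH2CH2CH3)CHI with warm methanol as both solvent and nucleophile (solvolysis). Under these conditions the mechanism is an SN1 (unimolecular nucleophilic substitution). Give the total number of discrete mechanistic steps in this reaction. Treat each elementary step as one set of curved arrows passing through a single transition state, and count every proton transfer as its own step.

Step 1: Unassisted departure of I⁻ (taking the C–I bonding pair) generates a secondary carbocation.
(No 1,2-shift: no single shift to an adjacent carbon would give a more stable cation.)
Step 2: CH3OH donates an oxygen lone pair into the empty p orbital of the cation, giving a protonated ether (an oxonium ion).
Step 3: A second solvent molecule removes the proton on oxygen, giving the neutral ether product.
Total: 3 elementary steps.

3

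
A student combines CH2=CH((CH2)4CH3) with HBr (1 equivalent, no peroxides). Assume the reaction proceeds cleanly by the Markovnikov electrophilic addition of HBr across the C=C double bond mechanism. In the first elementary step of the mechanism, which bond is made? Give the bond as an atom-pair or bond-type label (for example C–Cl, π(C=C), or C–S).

C–H

Step 1: Protonation of the alkene by HBr: the π bond acts as the nucleophile and picks up H⁺, giving the more stable (Markovnikov) secondary carbocation. The H–Br bond breaks heterolytically, releasing Br⁻.
The bond formed in this step is the C–H bond.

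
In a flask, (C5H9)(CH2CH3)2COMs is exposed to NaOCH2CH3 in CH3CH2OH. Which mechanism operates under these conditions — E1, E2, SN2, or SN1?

E2

Conditions: a strong base with a tertiary substrate bearing a β-hydrogen.
These conditions are the textbook signature of the E2 pathway.
A strong (often hindered) base removes a β-H in concert with loss of the leaving group — bimolecular elimination.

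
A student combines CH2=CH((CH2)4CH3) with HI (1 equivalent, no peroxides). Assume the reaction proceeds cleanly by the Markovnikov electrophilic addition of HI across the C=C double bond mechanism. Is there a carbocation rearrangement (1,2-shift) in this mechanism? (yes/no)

no

The first-formed carbocation is secondary.
No single 1,2-shift to an adjacent carbon would produce a more-substituted cation than the one already present, so no rearrangement occurs.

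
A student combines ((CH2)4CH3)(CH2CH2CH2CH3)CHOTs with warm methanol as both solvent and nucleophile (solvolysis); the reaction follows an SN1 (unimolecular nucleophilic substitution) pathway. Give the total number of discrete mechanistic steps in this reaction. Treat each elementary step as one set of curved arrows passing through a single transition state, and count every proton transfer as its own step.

Step 1: Unassisted departure of TsO⁻ (taking the C–O bonding pair) generates a secondary carbocation.
(No 1,2-shift: no single shift to an adjacent carbon would give a more stable cation.)
Step 2: A lone pair on the oxygen of CH3OH attacks the carbocation, forming a new C–O σ-bond and an oxonium ion.
Step 3: A second solvent molecule removes the proton on oxygen, giving the neutral ether product.
Total: 3 elementary steps.

3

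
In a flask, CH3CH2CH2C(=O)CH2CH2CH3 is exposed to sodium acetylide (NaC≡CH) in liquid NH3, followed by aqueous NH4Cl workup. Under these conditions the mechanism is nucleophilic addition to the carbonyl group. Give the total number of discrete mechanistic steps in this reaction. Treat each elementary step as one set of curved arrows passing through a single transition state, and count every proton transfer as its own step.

Step 1: A lone pair / filled orbital on HC≡C⁻ attacks the electrophilic carbonyl carbon; the π(C=O) electrons shift onto oxygen, producing a tetrahedral alkoxide intermediate.
Step 2: The alkoxide picks up a proton during aqueous NH4Cl workup to yield a propargyl alcohol.
Total: 2 elementary steps.

2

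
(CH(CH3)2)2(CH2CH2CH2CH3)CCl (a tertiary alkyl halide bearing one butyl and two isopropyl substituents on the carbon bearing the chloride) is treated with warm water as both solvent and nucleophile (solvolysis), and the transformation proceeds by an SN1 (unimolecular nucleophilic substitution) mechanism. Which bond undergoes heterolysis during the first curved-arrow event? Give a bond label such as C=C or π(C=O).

C–Cl

Step 1: Rate-determining heterolysis of the C–Cl bond gives Cl⁻ and a tertiary carbocation.
The bond broken in this step is the C–Cl bond.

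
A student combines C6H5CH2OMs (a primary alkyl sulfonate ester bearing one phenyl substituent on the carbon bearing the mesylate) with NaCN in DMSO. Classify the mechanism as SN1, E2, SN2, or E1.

SN2

Conditions: a primary substrate with a strong nucleophile in the polar aprotic solvent DMSO.
These conditions are the textbook signature of the SN2 pathway.
An unhindered substrate with a strong nucleophile in a polar aprotic solvent favours one-step backside displacement.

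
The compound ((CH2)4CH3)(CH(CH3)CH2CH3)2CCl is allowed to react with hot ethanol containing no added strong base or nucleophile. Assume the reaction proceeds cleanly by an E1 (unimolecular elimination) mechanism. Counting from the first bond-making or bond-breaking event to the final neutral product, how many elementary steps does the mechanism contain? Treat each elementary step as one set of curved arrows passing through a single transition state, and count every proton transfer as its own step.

2

Step 1: The C–Cl bond breaks with both electrons going to the chloride; Cl⁻ leaves and a tertiary carbocation remains.
(No 1,2-shift: no single shift to an adjacent carbon would give a more stable cation.)
Step 2: A weak base (an ethanol molecule from the solvent) removes a proton from a carbon adjacent to the cationic centre; the electrons of that C–H bond become the new π(C=C) bond, giving the alkene.
Total: 2 elementary steps.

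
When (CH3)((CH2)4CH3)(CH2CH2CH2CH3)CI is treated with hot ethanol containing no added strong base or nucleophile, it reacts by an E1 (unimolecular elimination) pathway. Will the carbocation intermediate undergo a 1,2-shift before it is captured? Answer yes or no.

no

The first-formed carbocation is tertiary.
No single 1,2-shift to an adjacent carbon would produce a more-substituted cation than the one already present, so no rearrangement occurs.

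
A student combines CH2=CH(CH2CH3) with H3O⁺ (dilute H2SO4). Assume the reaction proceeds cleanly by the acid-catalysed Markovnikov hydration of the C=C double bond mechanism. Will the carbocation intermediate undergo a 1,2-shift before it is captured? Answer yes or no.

no

The first-formed carbocation is secondary.
No single 1,2-shift to an adjacent carbon would produce a more-substituted cation than the one already present, so no rearrangement occurs.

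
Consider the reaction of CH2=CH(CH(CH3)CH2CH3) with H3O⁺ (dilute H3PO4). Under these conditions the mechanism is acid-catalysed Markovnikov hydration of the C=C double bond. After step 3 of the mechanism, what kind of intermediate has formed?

Step 1: The π electrons of the C=C bond attack a proton of H3O⁺; Markovnikov addition places the new C–H on the less-substituted alkene carbon, so the positive charge ends up on the more-substituted carbon — a secondary carbocation. H2O is released.
Step 2: A hydride (H with its bonding pair) migrates from the adjacent sec-butyl carbon to the cationic centre — a 1,2-hydride shift — upgrading the secondary cation to a tertiary one.
Step 3: Nucleophilic capture of the cation by H2O produces the protonated alcohol (an oxonium ion).
After step 3 the species present is an oxonium ion.

oxonium ion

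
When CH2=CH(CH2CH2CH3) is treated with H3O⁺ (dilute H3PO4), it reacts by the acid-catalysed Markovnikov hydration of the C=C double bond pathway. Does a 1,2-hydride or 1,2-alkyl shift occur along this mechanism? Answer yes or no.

The first-formed carbocation is secondary.
No single 1,2-shift to an adjacent carbon would produce a more-substituted cation than the one already present, so no rearrangement occurs.

no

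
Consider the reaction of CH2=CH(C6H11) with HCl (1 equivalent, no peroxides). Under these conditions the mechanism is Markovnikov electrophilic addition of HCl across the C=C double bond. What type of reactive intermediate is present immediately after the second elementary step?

tertiary carbocation

Step 1: Electrophilic addition begins with the π(C=C) electrons forming a bond to the proton of HCl. Following Markovnikov's rule, the resulting cation is secondary. The H–Cl bond breaks heterolytically, releasing Cl⁻.
Step 2: A hydride (H with its bonding pair) migrates from the adjacent cyclohexyl carbon to the cationic centre — a 1,2-hydride shift — upgrading the secondary cation to a tertiary one.
After step 2 the species present is a tertiary carbocation.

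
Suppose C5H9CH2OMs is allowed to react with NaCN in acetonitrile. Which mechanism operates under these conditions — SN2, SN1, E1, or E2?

SN2

Conditions: a primary substrate with a strong nucleophile in the polar aprotic solvent acetonitrile.
These conditions are the textbook signature of the SN2 pathway.
An unhindered substrate with a strong nucleophile in a polar aprotic solvent favours one-step backside displacement.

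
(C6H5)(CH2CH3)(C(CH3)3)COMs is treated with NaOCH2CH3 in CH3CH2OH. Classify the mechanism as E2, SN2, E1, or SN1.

Conditions: a strong base with a tertiary substrate bearing a β-hydrogen.
These conditions are the textbook signature of the E2 pathway.
A strong (often hindered) base removes a β-H in concert with loss of the leaving group — bimolecular elimination.

E2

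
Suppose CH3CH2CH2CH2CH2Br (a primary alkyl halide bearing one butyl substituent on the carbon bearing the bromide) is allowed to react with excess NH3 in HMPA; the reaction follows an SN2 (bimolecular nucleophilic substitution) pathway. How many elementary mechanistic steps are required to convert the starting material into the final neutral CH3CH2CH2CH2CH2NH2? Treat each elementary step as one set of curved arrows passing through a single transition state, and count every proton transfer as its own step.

2

Step 1: A lone pair on the N of NH3 attacks the α-carbon from the back side while the C–Br bond breaks; both bonding electrons leave with Br⁻. The product of this concerted step is an alkylammonium ion.
Step 2: A second equivalent of NH3 removes a proton from the N, giving the neutral product.
Total: 2 elementary steps.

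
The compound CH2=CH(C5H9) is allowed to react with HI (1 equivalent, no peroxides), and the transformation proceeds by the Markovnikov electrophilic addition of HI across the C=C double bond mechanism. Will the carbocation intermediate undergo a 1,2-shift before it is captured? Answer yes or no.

yes

The first-formed carbocation is secondary.
The adjacent cyclopentyl carbon already bears 2 other carbon substituents and has a hydrogen to migrate; after a 1,2-hydride shift from that carbon the positive charge sits on a tertiary centre.
Tertiary is more stable than secondary, so the shift occurs.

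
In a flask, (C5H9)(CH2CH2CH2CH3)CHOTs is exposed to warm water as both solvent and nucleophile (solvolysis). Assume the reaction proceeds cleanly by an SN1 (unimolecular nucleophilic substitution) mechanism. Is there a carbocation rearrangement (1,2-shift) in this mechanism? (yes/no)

yes

The first-formed carbocation is secondary.
The adjacent cyclopentyl carbon already bears 2 other carbon substituents and has a hydrogen to migrate; after a 1,2-hydride shift from that carbon the positive charge sits on a tertiary centre.
Tertiary is more stable than secondary, so the shift occurs.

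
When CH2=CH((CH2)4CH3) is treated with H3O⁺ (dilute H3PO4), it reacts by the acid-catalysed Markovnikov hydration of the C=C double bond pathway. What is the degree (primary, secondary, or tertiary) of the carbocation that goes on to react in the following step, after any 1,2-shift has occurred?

Step 1: Protonation of the alkene by H3O⁺: the π bond acts as the nucleophile and picks up H⁺, giving the more stable (Markovnikov) secondary carbocation. H2O is released.
No single 1,2-shift to an adjacent carbon would give a more-substituted cation, so no rearrangement occurs.

secondary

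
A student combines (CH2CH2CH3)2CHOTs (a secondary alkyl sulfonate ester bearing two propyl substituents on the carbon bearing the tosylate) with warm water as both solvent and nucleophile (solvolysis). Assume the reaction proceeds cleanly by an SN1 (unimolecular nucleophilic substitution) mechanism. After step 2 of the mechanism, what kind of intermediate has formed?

oxonium ion

Step 1: Ionisation: the C–O σ-bond cleaves heterolytically; both bonding electrons depart with TsO⁻, leaving a secondary carbocation at the α-carbon.
Step 2: H2O donates an oxygen lone pair into the empty p orbital of the cation, giving a protonated alcohol (an oxonium ion).
After step 2 the species present is an oxonium ion.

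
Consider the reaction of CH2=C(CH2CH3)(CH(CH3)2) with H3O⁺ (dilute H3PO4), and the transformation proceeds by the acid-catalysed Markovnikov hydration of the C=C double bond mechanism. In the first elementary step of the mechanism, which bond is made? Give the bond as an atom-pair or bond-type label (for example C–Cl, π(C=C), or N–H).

C–H

Step 1: The π electrons of the C=C bond attack a proton of H3O⁺; Markovnikov addition places the new C–H on the less-substituted alkene carbon, so the positive charge ends up on the more-substituted carbon — a tertiary carbocation. H2O is released.
The bond formed in this step is the C–H bond.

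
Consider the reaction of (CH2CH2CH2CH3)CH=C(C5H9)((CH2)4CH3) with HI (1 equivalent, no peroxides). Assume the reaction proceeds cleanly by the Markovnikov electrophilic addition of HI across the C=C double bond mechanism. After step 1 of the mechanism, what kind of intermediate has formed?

Step 1: Protonation of the alkene by HI: the π bond acts as the nucleophile and picks up H⁺, giving the more stable (Markovnikov) tertiary carbocation. The H–I bond breaks heterolytically, releasing I⁻.
After step 1 the species present is a tertiary carbocation.

tertiary carbocation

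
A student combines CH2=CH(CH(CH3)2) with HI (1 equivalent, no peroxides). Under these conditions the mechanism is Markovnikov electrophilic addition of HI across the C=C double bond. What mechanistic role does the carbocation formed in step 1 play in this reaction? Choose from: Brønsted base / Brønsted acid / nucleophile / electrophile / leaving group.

electrophile

Step 3: The I⁻ anion donates a lone pair to the carbocation, forming the new C–I σ-bond and giving the neutral alkyl halide.
The carbocation formed in step 1 accepts an electron pair into an empty or π* orbital — it is the electrophile.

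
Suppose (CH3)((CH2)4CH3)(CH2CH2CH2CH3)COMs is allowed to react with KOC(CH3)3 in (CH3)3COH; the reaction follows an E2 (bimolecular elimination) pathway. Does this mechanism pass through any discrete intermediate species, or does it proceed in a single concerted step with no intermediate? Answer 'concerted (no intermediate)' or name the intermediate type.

Concerted anti-periplanar elimination: (CH3)3CO⁻ abstracts a β-H while MsO⁻ leaves, and the C–H electrons become the new C=C π bond — all in a single transition state.
All bond changes occur in one transition state; no discrete intermediate is formed.

concerted (no intermediate)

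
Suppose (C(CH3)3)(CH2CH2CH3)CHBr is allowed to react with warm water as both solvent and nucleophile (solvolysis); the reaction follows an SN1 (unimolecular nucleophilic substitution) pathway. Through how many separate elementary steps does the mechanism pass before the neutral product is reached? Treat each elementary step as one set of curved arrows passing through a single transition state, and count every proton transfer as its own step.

Step 1: The C–Br bond breaks with both electrons going to the bromide; Br⁻ leaves and a secondary carbocation remains.
Step 2: A 1,2-methyl shift from the adjacent tert-butyl carbon moves the positive charge from the secondary centre to an adjacent carbon, generating a more stable tertiary carbocation.
Step 3: H2O donates an oxygen lone pair into the empty p orbital of the cation, giving a protonated alcohol (an oxonium ion).
Step 4: A second solvent molecule removes the proton on oxygen, giving the neutral alcohol product.
Total: 4 elementary steps.

4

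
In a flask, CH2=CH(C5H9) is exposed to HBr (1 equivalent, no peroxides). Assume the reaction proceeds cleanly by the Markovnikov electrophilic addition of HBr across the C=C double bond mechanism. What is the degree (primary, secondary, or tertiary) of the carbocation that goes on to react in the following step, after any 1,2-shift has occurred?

tertiary

Step 1: The π electrons of the C=C bond attack a proton of HBr; Markovnikov addition places the new C–H on the less-substituted alkene carbon, so the positive charge ends up on the more-substituted carbon — a secondary carbocation. The H–Br bond breaks heterolytically, releasing Br⁻.
Step 2: Carbocation rearrangement: a 1,2-hydride shift from the adjacent cyclopentyl carbon converts the initially-formed secondary cation into the more stable tertiary cation.
The cation rearranges from secondary to tertiary via a 1,2-hydride shift from the adjacent cyclopentyl carbon; the tertiary cation is what reacts next.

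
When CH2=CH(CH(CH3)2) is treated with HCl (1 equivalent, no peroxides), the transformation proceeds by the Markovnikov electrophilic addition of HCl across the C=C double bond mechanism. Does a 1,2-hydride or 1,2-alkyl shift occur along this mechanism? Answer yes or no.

yes

The first-formed carbocation is secondary.
The adjacent isopropyl carbon already bears 2 other carbon substituents and has a hydrogen to migrate; after a 1,2-hydride shift from that carbon the positive charge sits on a tertiary centre.
Tertiary is more stable than secondary, so the shift occurs.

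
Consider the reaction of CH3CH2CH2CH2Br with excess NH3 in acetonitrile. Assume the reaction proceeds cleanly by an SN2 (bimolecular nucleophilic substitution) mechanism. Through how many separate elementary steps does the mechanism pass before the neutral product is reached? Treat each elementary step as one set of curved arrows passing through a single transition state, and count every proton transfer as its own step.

2

Step 1: A lone pair on the N of NH3 attacks the α-carbon from the back side while the C–Br bond breaks; both bonding electrons leave with Br⁻. The product of this concerted step is an alkylammonium ion.
Step 2: A second equivalent of NH3 removes a proton from the N, giving the neutral product.
Total: 2 elementary steps.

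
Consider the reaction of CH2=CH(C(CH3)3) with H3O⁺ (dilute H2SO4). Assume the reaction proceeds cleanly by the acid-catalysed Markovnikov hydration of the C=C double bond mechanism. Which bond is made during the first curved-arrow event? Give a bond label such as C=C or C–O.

Step 1: Electrophilic addition begins with the π(C=C) electrons forming a bond to the proton of H3O⁺. Following Markovnikov's rule, the resulting cation is secondary. H2O is released.
The bond formed in this step is the C–H bond.

C–H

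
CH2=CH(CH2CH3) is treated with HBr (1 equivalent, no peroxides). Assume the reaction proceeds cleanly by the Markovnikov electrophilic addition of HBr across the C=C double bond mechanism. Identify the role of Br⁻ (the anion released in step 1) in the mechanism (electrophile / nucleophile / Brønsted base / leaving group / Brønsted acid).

nucleophile

Step 2: Nucleophilic attack by Br⁻ on the carbocation completes the addition, giving R–Br.
Br⁻ (the anion released in step 1) donates an electron pair to form a new σ-bond to carbon — it is the nucleophile.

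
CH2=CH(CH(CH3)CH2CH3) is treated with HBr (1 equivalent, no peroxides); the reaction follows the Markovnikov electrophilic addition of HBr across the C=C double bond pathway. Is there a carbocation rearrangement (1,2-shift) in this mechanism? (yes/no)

yes

The first-formed carbocation is secondary.
The adjacent sec-butyl carbon already bears 2 other carbon substituents and has a hydrogen to migrate; after a 1,2-hydride shift from that carbon the positive charge sits on a tertiary centre.
Tertiary is more stable than secondary, so the shift occurs.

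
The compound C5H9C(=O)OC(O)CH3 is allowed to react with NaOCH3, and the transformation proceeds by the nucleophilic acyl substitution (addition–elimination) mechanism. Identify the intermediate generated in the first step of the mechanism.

tetrahedral intermediate

Step 1: CH3O⁻ adds to the carbonyl carbon; the C=O π electrons shift onto oxygen and a tetrahedral alkoxide intermediate forms.
After step 1 the species present is a tetrahedral intermediate.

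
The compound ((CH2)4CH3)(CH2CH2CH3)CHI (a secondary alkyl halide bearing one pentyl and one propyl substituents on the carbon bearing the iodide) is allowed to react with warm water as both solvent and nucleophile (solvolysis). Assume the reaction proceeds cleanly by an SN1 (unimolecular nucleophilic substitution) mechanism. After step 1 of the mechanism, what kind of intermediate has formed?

secondary carbocation

Step 1: Ionisation: the C–I σ-bond cleaves heterolytically; both bonding electrons depart with I⁻, leaving a secondary carbocation at the α-carbon.
After step 1 the species present is a secondary carbocation.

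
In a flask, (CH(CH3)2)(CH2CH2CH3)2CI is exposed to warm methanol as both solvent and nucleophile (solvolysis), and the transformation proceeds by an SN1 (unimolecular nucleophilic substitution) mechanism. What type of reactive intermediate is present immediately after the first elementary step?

tertiary carbocation

Step 1: Rate-determining heterolysis of the C–I bond gives I⁻ and a tertiary carbocation.
After step 1 the species present is a tertiary carbocation.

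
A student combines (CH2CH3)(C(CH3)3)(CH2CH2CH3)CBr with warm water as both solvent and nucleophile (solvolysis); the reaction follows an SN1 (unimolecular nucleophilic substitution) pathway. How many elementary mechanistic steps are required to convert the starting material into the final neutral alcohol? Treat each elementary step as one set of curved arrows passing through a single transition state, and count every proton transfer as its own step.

Step 1: Rate-determining heterolysis of the C–Br bond gives Br⁻ and a tertiary carbocation.
(No 1,2-shift: no single shift to an adjacent carbon would give a more stable cation.)
Step 2: H2O donates an oxygen lone pair into the empty p orbital of the cation, giving a protonated alcohol (an oxonium ion).
Step 3: Deprotonation of the oxonium oxygen by solvent water yields the neutral alcohol.
Total: 3 elementary steps.

3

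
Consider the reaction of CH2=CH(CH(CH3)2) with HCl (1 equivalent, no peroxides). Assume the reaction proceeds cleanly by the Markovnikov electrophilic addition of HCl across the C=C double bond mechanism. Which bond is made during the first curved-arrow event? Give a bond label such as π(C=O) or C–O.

Step 1: Protonation of the alkene by HCl: the π bond acts as the nucleophile and picks up H⁺, giving the more stable (Markovnikov) secondary carbocation. The H–Cl bond breaks heterolytically, releasing Cl⁻.
The bond formed in this step is the C–H bond.

C–H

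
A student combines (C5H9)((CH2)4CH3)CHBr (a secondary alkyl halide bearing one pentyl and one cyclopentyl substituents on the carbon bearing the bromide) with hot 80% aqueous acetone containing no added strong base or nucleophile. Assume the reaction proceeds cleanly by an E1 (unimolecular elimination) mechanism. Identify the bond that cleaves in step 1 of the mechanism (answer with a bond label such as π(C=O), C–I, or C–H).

Step 1: Unassisted departure of Br⁻ (taking the C–Br bonding pair) generates a secondary carbocation.
The bond broken in this step is the C–Br bond.

C–Br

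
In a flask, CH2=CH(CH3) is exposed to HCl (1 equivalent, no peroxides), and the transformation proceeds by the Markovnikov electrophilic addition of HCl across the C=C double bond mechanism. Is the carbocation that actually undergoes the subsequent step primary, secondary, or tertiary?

secondary

Step 1: The π electrons of the C=C bond attack a proton of HCl; Markovnikov addition places the new C–H on the less-substituted alkene carbon, so the positive charge ends up on the more-substituted carbon — a secondary carbocation. The H–Cl bond breaks heterolytically, releasing Cl⁻.
No single 1,2-shift to an adjacent carbon would give a more-substituted cation, so no rearrangement occurs.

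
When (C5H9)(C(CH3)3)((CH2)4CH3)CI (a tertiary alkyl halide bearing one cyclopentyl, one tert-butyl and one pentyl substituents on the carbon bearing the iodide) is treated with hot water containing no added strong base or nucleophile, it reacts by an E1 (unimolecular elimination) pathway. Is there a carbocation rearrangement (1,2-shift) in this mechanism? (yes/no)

The first-formed carbocation is tertiary.
No single 1,2-shift to an adjacent carbon would produce a more-substituted cation than the one already present, so no rearrangement occurs.

no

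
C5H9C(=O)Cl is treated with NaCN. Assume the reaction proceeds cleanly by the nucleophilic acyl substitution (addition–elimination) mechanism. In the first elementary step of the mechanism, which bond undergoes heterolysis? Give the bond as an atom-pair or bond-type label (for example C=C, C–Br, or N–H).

Step 1: Nucleophilic addition of CN⁻ to the acyl carbon breaks the π(C=O) bond and yields a tetrahedral, anionic intermediate.
The bond broken in this step is the π(C=O) bond.

π(C=O)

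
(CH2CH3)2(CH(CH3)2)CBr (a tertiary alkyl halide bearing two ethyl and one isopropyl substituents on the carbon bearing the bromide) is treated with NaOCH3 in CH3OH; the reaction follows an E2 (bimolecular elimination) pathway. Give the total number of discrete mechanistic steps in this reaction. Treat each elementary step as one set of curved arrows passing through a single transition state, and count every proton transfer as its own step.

Step 1: The strong base CH3O⁻ removes a β-hydrogen; in the same concerted event the electrons of the breaking C–H bond form the new π(C=C) bond and the C–Br σ-bond breaks, expelling Br⁻. Anti-periplanar geometry; one transition state.
Total: 1 elementary step.

1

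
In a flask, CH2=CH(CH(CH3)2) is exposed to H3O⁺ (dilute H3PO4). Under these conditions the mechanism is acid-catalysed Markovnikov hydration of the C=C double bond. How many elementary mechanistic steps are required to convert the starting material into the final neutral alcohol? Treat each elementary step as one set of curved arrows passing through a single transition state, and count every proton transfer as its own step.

Step 1: The π electrons of the C=C bond attack a proton of H3O⁺; Markovnikov addition places the new C–H on the less-substituted alkene carbon, so the positive charge ends up on the more-substituted carbon — a secondary carbocation. H2O is released.
Step 2: Carbocation rearrangement: a 1,2-hydride shift from the adjacent isopropyl carbon converts the initially-formed secondary cation into the more stable tertiary cation.
Step 3: Nucleophilic capture of the cation by H2O produces the protonated alcohol (an oxonium ion).
Step 4: Deprotonation of the oxonium ion by a water molecule delivers the neutral alcohol and regenerates the acid catalyst.
Total: 4 elementary steps.

4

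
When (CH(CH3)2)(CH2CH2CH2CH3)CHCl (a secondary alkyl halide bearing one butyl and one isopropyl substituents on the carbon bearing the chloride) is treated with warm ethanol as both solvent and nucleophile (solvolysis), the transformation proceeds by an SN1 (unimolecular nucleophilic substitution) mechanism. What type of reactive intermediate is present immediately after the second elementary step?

tertiary carbocation

Step 1: The C–Cl bond breaks with both electrons going to the chloride; Cl⁻ leaves and a secondary carbocation remains.
Step 2: A hydride (H with its bonding pair) migrates from the adjacent isopropyl carbon to the cationic centre — a 1,2-hydride shift — upgrading the secondary cation to a tertiary one.
After step 2 the species present is a tertiary carbocation.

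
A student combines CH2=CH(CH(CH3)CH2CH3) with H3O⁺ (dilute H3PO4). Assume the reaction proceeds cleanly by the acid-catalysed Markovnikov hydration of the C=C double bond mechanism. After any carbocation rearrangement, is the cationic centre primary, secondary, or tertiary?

Step 1: The π electrons of the C=C bond attack a proton of H3O⁺; Markovnikov addition places the new C–H on the less-substituted alkene carbon, so the positive charge ends up on the more-substituted carbon — a secondary carbocation. H2O is released.
Step 2: A 1,2-hydride shift from the adjacent sec-butyl carbon moves the positive charge from the secondary centre to an adjacent carbon, generating a more stable tertiary carbocation.
The cation rearranges from secondary to tertiary via a 1,2-hydride shift from the adjacent sec-butyl carbon; the tertiary cation is what reacts next.

tertiary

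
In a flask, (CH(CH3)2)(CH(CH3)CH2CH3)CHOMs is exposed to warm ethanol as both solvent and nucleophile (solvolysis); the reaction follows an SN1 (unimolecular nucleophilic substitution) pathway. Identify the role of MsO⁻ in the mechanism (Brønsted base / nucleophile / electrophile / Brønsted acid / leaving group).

leaving group

Step 1: Rate-determining heterolysis of the C–O bond gives MsO⁻ and a secondary carbocation.
MsO⁻ departs with both electrons of the breaking σ-bond — that is the definition of a leaving group.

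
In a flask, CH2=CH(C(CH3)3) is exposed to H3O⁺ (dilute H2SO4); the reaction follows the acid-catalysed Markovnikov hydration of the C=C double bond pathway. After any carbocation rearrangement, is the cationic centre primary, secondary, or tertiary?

tertiary

Step 1: Electrophilic addition begins with the π(C=C) electrons forming a bond to the proton of H3O⁺. Following Markovnikov's rule, the resulting cation is secondary. H2O is released.
Step 2: Carbocation rearrangement: a 1,2-methyl shift from the adjacent tert-butyl carbon converts the initially-formed secondary cation into the more stable tertiary cation.
The cation rearranges from secondary to tertiary via a 1,2-methyl shift from the adjacent tert-butyl carbon; the tertiary cation is what reacts next.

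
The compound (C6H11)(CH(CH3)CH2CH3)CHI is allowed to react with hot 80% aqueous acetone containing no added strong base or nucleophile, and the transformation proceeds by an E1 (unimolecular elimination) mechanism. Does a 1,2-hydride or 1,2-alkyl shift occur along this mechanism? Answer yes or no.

The first-formed carbocation is secondary.
The adjacent sec-butyl carbon already bears 2 other carbon substituents and has a hydrogen to migrate; after a 1,2-hydride shift from that carbon the positive charge sits on a tertiary centre.
Tertiary is more stable than secondary, so the shift occurs.

yes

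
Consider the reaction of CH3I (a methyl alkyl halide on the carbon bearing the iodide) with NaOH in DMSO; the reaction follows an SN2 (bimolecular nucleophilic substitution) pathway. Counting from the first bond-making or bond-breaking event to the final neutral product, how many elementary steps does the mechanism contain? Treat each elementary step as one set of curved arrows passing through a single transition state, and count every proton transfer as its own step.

Step 1: Backside attack by OH⁻ on the carbon bearing the iodide: the new C–O bond forms as the C–I bond breaks, with Walden inversion at carbon.
Total: 1 elementary step.

1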